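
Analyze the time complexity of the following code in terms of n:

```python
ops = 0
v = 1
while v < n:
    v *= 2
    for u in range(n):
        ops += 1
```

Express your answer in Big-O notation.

Each loop level contributes: log n × n. Multiplying the contributions gives O(n log n).

Answer: O(n log n)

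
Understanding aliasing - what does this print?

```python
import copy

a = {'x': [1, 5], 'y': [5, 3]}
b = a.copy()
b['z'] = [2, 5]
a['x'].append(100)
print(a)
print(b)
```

Key concept: shallow copy of dict with mutable values.
Step by step:
`a = {'x': [1, 5], 'y': [5, 3]}` → a = {'x': [1, 5], 'y': [5, 3]}
`b = a.copy()` → b = {'x': [1, 5], 'y': [5, 3]}
`b['z'] = [2, 5]` → b = {'x': [1, 5], 'y': [5, 3], 'z': [2, 5]}
`a['x'].append(100)` → a = {'x': [1, 5, 100], 'y': [5, 3]}; b = {'x': [1, 5, 100], 'y': [5, 3], 'z': [2, 5]}
`print(a)` → prints {'x': [1, 5, 100], 'y': [5, 3]}
`print(b)` → prints {'x': [1, 5, 100], 'y': [5, 3], 'z': [2, 5]}

Answer:
{'x': [1, 5, 100], 'y': [5, 3]}
{'x': [1, 5, 100], 'y': [5, 3], 'z': [2, 5]}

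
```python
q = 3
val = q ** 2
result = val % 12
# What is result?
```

Trace:
`q = 3` → q = 3
`val = q ** 2` → val = 9
`result = val % 12` → result = 9
So result = 9

Answer: 9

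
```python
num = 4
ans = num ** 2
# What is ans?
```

Trace:
`num = 4` → num = 4
`ans = num ** 2` → ans = 16
So ans = 16

Answer: 16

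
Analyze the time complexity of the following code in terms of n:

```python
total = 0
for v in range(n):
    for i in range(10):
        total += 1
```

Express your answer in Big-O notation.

Each loop level contributes: n × 1. Multiplying the contributions gives O(n).

Answer: O(n)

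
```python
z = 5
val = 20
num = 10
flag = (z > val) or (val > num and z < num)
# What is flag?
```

Trace:
`z = 5` → z = 5
`val = 20` → val = 20
`num = 10` → num = 10
`flag = (z > val) or (val > num and z < num)` → flag = True
So flag = True

Answer: True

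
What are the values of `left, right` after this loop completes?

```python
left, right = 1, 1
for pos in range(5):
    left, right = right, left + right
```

Fibonacci: after 5 iterations
`left, right` takes the values: (1, 1) → (1, 2) → (2, 3) → (3, 5) → (5, 8) → (8, 13)

Answer: 8, 13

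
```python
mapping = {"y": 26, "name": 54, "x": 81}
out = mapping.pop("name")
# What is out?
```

Trace:
`mapping = {"y": 26, "name": 54, "x": 81}` → mapping = {'y': 26, 'name': 54, 'x': 81}
`out = mapping.pop("name")` → mapping = {'y': 26, 'x': 81}; out = 54
So out = 54

Answer: 54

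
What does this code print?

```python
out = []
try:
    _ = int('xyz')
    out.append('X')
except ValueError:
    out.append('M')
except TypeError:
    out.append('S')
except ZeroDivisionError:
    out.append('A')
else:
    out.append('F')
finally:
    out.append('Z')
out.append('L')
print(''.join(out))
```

Execution trace: 'M' (except ValueError) → 'Z' (finally) → 'L' (after the try/except). Output: MZL

Answer: MZL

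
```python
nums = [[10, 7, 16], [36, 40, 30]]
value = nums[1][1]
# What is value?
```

Trace:
`nums = [[10, 7, 16], [36, 40, 30]]` → nums = [[10, 7, 16], [36, 40, 30]]
`value = nums[1][1]` → value = 40
So value = 40

Answer: 40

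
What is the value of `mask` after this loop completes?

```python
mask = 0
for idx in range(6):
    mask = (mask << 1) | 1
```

Build 6 consecutive 1-bits: 0b111111
`mask` takes the values: 0 → 1 → 3 → 7 → 15 → 31 → 63

Answer: 63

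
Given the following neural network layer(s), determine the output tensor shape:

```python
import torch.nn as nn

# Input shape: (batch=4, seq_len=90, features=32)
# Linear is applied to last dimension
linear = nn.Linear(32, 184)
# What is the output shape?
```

Input: (4, 90, 32) -> Output: (4, 90, 184)

Answer: (4, 90, 184)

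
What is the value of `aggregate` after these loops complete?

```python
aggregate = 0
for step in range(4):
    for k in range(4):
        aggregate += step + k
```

Sum of all step+k for step,k in 4x4
`aggregate` takes the values: 0 → 1 → 3 → 6 → 7 → 9 → 12 → 16 → 18 → 21 → 25 → 30 → 33 → 37 → 42 → 48

Answer: 48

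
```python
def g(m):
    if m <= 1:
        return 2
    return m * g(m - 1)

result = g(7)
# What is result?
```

g(7) = 7 * 6 * 5 * 4 * 3 * 2 * 2 = 10080

Answer: 10080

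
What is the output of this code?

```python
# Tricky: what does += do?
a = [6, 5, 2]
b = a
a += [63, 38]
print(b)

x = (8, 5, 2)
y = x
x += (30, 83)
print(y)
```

Key concept: += behavior differs for mutable vs immutable.
Step by step:
`a = [6, 5, 2]` → a = [6, 5, 2]
`b = a` → b = [6, 5, 2] (same object as a)
`a += [63, 38]` → a = [6, 5, 2, 63, 38] (same object as b); b = [6, 5, 2, 63, 38] (same object as a)
`print(b)` → prints [6, 5, 2, 63, 38]
`x = (8, 5, 2)` → x = (8, 5, 2)
`y = x` → y = (8, 5, 2)
`x += (30, 83)` → x = (8, 5, 2, 30, 83)
`print(y)` → prints (8, 5, 2)

Answer:
[6, 5, 2, 63, 38]
(8, 5, 2)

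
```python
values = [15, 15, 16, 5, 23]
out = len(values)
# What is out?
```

Trace:
`values = [15, 15, 16, 5, 23]` → values = [15, 15, 16, 5, 23]
`out = len(values)` → out = 5
So out = 5

Answer: 5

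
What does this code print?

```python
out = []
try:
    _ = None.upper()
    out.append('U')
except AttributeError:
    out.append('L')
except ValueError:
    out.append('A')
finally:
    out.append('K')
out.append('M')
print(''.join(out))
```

Execution trace: 'L' (except AttributeError) → 'K' (finally) → 'M' (after the try/except). Output: LKM

Answer: LKM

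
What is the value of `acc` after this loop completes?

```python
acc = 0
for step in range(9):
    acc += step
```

Sum of 0 to 8 = 36
`acc` takes the values: 0 → 1 → 3 → 6 → 10 → 15 → 21 → 28 → 36

Answer: 36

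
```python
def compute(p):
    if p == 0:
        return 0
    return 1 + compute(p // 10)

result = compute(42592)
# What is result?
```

Count of digits of 42592: 5

Answer: 5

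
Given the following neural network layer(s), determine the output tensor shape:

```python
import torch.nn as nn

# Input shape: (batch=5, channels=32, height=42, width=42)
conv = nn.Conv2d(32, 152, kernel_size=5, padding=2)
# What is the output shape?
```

Input: (5, 32, 42, 42) -> Output: (5, 152, 42, 42)

Answer: (5, 152, 42, 42)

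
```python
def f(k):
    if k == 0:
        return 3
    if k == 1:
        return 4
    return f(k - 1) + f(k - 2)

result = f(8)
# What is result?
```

Build up from base cases: f(0)=3, f(1)=4, f(2)=7, f(3)=11, f(4)=18, f(5)=29, f(6)=47, ..., f(8)=123

Answer: 123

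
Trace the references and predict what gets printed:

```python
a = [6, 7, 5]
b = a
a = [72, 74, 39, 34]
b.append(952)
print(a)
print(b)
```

Key concept: rebinding vs mutation: a is rebound to a new list, b still points at the original.
Step by step:
`a = [6, 7, 5]` → a = [6, 7, 5]
`b = a` → b = [6, 7, 5] (same object as a)
`a = [72, 74, 39, 34]` → a = [72, 74, 39, 34]
`b.append(952)` → b = [6, 7, 5, 952]
`print(a)` → prints [72, 74, 39, 34]
`print(b)` → prints [6, 7, 5, 952]

Answer:
[72, 74, 39, 34]
[6, 7, 5, 952]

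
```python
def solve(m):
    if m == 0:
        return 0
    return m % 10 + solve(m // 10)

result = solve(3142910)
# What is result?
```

Sum of digits of 3142910: 0 + 1 + 9 + 2 + 4 + 1 + 3 = 20

Answer: 20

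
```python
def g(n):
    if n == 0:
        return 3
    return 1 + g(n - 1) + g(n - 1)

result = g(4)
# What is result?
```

g(n) = 1 + 2·g(n-1), g(0)=3. Closed form: (3+1)·2^4 - 1 = 63.

Answer: 63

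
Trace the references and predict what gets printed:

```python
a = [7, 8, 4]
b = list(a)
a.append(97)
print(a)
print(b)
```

Key concept: list() constructor creates copy.
Step by step:
`a = [7, 8, 4]` → a = [7, 8, 4]
`b = list(a)` → b = [7, 8, 4]
`a.append(97)` → a = [7, 8, 4, 97]
`print(a)` → prints [7, 8, 4, 97]
`print(b)` → prints [7, 8, 4]

Answer:
[7, 8, 4, 97]
[7, 8, 4]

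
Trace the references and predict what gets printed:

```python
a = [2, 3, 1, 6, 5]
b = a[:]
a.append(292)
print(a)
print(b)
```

Key concept: slice [:] creates copy.
Step by step:
`a = [2, 3, 1, 6, 5]` → a = [2, 3, 1, 6, 5]
`b = a[:]` → b = [2, 3, 1, 6, 5]
`a.append(292)` → a = [2, 3, 1, 6, 5, 292]
`print(a)` → prints [2, 3, 1, 6, 5, 292]
`print(b)` → prints [2, 3, 1, 6, 5]

Answer:
[2, 3, 1, 6, 5, 292]
[2, 3, 1, 6, 5]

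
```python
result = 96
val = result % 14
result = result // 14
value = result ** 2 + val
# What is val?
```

Trace:
`result = 96` → result = 96
`val = result % 14` → val = 12
`result = result // 14` → result = 6
`value = result ** 2 + val` → value = 48
So val = 12

Answer: 12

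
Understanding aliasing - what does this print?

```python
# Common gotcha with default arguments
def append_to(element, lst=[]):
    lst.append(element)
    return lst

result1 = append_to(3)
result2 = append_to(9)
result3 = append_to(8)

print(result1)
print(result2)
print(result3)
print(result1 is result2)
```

Key concept: mutable default argument gotcha.
Step by step:
`result1 = append_to(3)` → result1 = [3]
`result2 = append_to(9)` → result1 = [3, 9] (same object as result2); result2 = [3, 9] (same object as result1)
`result3 = append_to(8)` → result1 = [3, 9, 8] (same object as result2, result3); result2 = [3, 9, 8] (same object as result1, result3); result3 = [3, 9, 8] (same object as result1, result2)
`print(result1)` → prints [3, 9, 8]
`print(result2)` → prints [3, 9, 8]
`print(result3)` → prints [3, 9, 8]
`print(result1 is result2)` → prints True

Answer:
[3, 9, 8]
[3, 9, 8]
[3, 9, 8]
True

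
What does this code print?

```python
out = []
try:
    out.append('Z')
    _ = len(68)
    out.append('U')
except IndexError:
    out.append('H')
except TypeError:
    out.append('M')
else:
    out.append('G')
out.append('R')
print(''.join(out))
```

Execution trace: 'Z' (try body) → 'M' (except TypeError) → 'R' (after the try/except). Output: ZMR

Answer: ZMR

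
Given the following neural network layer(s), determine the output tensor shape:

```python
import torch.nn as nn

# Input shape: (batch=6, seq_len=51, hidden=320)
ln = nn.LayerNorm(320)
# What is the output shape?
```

Input: (6, 51, 320) -> Output: (6, 51, 320)

Answer: (6, 51, 320)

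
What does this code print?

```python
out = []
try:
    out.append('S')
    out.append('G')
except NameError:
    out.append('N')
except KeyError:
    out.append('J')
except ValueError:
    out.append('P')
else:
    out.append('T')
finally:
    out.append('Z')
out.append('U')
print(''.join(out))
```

Execution trace: 'S' (try body) → 'G' (try body, no exception) → 'T' (else) → 'Z' (finally) → 'U' (after the try/except). Output: SGTZU

Answer: SGTZU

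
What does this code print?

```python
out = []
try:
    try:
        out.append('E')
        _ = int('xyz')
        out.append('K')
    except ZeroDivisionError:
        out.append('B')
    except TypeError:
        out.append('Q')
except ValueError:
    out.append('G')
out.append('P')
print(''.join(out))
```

Execution trace: 'E' (try body) → 'G' (outer except ValueError) → 'P' (after the try/except). Output: EGP

Answer: EGP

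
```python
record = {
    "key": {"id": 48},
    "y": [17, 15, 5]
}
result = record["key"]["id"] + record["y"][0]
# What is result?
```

Trace:
`record = { ...` → record = {'key': {'id': 48}, 'y': [17, 15, 5]}
`result = record["key"]["id"] + record["y"][0]` → result = 65
So result = 65

Answer: 65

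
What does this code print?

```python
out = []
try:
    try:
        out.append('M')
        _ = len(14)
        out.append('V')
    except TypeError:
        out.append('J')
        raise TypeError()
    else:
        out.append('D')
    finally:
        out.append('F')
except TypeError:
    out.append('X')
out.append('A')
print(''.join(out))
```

Execution trace: 'M' (inner try body) → 'J' (inner except TypeError) → 'F' (inner finally) → 'X' (outer except TypeError) → 'A' (after the try/except). Output: MJFXA

Answer: MJFXA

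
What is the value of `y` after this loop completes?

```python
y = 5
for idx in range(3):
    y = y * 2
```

Multiply by 2, 3 times: 5 * 2^3 = 40
`y` takes the values: 5 → 10 → 20 → 40

Answer: 40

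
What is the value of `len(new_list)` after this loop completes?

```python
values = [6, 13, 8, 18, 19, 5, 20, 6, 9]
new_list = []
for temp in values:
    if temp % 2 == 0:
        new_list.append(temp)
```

Count even numbers in [6, 13, 8, 18, 19, 5, 20, 6, 9]
`new_list` takes the values: [] → [6] → [6, 8] → [6, 8, 18] → [6, 8, 18, 20] → [6, 8, 18, 20, 6]
So `len(new_list)` = 5

Answer: 5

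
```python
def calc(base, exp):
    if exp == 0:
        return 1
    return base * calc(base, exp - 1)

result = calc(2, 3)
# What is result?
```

calc(2, 3) = 2 * 2 * 2 = 8

Answer: 8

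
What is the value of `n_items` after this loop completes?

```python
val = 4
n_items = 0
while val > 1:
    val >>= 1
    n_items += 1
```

Count right shifts until 1
`n_items` takes the values: 0 → 1 → 2

Answer: 2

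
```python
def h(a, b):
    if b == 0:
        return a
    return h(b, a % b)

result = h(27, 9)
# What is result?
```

h(27, 9) -> h(9, 0) -> 9

Answer: 9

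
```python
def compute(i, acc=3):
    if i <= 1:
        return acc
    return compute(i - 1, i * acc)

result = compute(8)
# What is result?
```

Accumulator trace (n, acc): (8, 3) -> (7, 24) -> (6, 168) -> (5, 1008) -> (4, 5040) -> (3, 20160) -> (2, 60480) -> (1, 120960) -> return 120960

Answer: 120960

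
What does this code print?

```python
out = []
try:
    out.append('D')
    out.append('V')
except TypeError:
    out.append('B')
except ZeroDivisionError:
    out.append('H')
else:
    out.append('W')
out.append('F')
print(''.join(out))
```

Execution trace: 'D' (try body) → 'V' (try body, no exception) → 'W' (else) → 'F' (after the try/except). Output: DVWF

Answer: DVWF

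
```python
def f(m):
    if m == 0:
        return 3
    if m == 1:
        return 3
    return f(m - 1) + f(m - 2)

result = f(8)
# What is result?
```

Build up from base cases: f(0)=3, f(1)=3, f(2)=6, f(3)=9, f(4)=15, f(5)=24, f(6)=39, ..., f(8)=102

Answer: 102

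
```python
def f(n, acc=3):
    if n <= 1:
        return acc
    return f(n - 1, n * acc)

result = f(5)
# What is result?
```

Accumulator trace (n, acc): (5, 3) -> (4, 15) -> (3, 60) -> (2, 180) -> (1, 360) -> return 360

Answer: 360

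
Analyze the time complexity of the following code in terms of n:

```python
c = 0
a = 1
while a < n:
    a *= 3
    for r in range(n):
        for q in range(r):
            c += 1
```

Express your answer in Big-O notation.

Each loop level contributes: log n × n × n. Multiplying the contributions gives O(n^2 log n).

Answer: O(n^2 log n)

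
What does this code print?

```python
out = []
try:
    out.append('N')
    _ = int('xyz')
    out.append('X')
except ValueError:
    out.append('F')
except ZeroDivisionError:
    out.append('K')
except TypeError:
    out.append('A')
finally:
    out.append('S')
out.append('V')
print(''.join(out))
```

Execution trace: 'N' (try body) → 'F' (except ValueError) → 'S' (finally) → 'V' (after the try/except). Output: NFSV

Answer: NFSV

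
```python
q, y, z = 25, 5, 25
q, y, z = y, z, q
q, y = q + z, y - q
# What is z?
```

Trace:
`q, y, z = 25, 5, 25` → q = 25; y = 5; z = 25
`q, y, z = y, z, q` → q = 5; y = 25; z = 25
`q, y = q + z, y - q` → q = 30; y = 20
So z = 25

Answer: 25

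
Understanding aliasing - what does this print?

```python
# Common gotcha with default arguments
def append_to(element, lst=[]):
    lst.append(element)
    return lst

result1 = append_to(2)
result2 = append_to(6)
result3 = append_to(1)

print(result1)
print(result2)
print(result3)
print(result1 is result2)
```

Key concept: mutable default argument gotcha.
Step by step:
`result1 = append_to(2)` → result1 = [2]
`result2 = append_to(6)` → result1 = [2, 6] (same object as result2); result2 = [2, 6] (same object as result1)
`result3 = append_to(1)` → result1 = [2, 6, 1] (same object as result2, result3); result2 = [2, 6, 1] (same object as result1, result3); result3 = [2, 6, 1] (same object as result1, result2)
`print(result1)` → prints [2, 6, 1]
`print(result2)` → prints [2, 6, 1]
`print(result3)` → prints [2, 6, 1]
`print(result1 is result2)` → prints True

Answer:
[2, 6, 1]
[2, 6, 1]
[2, 6, 1]
True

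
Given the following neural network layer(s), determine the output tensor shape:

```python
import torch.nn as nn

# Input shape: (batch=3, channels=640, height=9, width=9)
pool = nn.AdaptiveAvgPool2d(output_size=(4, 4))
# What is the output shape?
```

Input: (3, 640, 9, 9) -> Output: (3, 640, 4, 4)

Answer: (3, 640, 4, 4)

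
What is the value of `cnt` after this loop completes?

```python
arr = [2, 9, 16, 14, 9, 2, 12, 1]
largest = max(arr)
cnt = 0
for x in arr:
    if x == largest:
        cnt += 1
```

Count of max value 16 in [2, 9, 16, 14, 9, 2, 12, 1]
`cnt` takes the values: 0 → 1

Answer: 1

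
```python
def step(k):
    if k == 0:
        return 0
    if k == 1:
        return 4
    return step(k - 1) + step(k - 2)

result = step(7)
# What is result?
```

Build up from base cases: step(0)=0, step(1)=4, step(2)=4, step(3)=8, step(4)=12, step(5)=20, step(6)=32, ..., step(7)=52

Answer: 52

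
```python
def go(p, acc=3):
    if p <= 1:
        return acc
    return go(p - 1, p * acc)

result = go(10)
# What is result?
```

Accumulator trace (n, acc): (10, 3) -> (9, 30) -> (8, 270) -> (7, 2160) -> (6, 15120) -> (5, 90720) -> (4, 453600) -> (3, 1814400) -> (2, 5443200) -> (1, 10886400) -> return 10886400

Answer: 10886400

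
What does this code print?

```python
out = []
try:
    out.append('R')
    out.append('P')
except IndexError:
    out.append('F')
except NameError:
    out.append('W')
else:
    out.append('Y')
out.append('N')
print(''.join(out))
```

Execution trace: 'R' (try body) → 'P' (try body, no exception) → 'Y' (else) → 'N' (after the try/except). Output: RPYN

Answer: RPYN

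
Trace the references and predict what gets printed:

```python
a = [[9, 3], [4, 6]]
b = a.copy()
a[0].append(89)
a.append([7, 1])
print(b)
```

Key concept: shallow copy with nested lists.
Step by step:
`a = [[9, 3], [4, 6]]` → a = [[9, 3], [4, 6]]
`b = a.copy()` → b = [[9, 3], [4, 6]]
`a[0].append(89)` → a = [[9, 3, 89], [4, 6]]; b = [[9, 3, 89], [4, 6]]
`a.append([7, 1])` → a = [[9, 3, 89], [4, 6], [7, 1]]
`print(b)` → prints [[9, 3, 89], [4, 6]]

Answer: [[9, 3, 89], [4, 6]]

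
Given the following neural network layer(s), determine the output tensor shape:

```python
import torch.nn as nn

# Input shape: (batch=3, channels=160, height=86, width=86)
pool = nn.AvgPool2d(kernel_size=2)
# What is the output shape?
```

Input: (3, 160, 86, 86) -> Output: (3, 160, 43, 43)

Answer: (3, 160, 43, 43)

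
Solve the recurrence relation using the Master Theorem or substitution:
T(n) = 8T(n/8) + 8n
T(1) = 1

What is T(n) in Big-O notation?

By Master Theorem: a=8, b=8, f(n)=8n. Since log_8(8) = 1 and f(n) = Θ(n^1), Case 2 applies. T(n) = O(n log n).

Answer: O(n log n)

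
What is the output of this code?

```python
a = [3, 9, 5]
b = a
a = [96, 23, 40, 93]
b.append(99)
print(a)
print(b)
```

Key concept: rebinding vs mutation: a is rebound to a new list, b still points at the original.
Step by step:
`a = [3, 9, 5]` → a = [3, 9, 5]
`b = a` → b = [3, 9, 5] (same object as a)
`a = [96, 23, 40, 93]` → a = [96, 23, 40, 93]
`b.append(99)` → b = [3, 9, 5, 99]
`print(a)` → prints [96, 23, 40, 93]
`print(b)` → prints [3, 9, 5, 99]

Answer:
[96, 23, 40, 93]
[3, 9, 5, 99]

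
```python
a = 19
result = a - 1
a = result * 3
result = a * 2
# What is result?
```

Trace:
`a = 19` → a = 19
`result = a - 1` → result = 18
`a = result * 3` → a = 54
`result = a * 2` → result = 108
So result = 108

Answer: 108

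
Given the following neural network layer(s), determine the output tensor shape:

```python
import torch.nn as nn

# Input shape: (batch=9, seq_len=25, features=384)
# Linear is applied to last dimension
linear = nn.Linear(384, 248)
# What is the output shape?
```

Input: (9, 25, 384) -> Output: (9, 25, 248)

Answer: (9, 25, 248)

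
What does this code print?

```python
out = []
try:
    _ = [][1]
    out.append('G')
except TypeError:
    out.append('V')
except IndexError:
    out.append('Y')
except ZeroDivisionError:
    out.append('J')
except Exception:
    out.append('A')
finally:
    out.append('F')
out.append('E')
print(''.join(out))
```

Execution trace: 'Y' (except IndexError) → 'F' (finally) → 'E' (after the try/except). Output: YFE

Answer: YFE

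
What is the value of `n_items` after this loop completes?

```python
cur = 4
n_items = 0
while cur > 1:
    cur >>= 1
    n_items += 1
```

Count right shifts until 1
`n_items` takes the values: 0 → 1 → 2

Answer: 2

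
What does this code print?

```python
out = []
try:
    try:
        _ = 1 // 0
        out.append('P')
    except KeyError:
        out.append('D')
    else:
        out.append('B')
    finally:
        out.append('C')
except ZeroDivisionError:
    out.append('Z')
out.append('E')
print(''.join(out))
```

Execution trace: 'C' (finally) → 'Z' (outer except ZeroDivisionError) → 'E' (after the try/except). Output: CZE

Answer: CZE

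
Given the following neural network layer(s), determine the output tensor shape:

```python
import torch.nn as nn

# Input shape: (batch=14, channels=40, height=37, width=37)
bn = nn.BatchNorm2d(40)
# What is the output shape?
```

Input: (14, 40, 37, 37) -> Output: (14, 40, 37, 37)

Answer: (14, 40, 37, 37)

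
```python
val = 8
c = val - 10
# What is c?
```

Trace:
`val = 8` → val = 8
`c = val - 10` → c = -2
So c = -2

Answer: -2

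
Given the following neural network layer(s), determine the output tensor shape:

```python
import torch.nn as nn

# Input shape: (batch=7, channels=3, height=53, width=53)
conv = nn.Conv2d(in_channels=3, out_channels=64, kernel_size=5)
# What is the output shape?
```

Input: (7, 3, 53, 53) -> Output: (7, 64, 49, 49)

Answer: (7, 64, 49, 49)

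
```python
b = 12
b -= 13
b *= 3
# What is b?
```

Trace:
`b = 12` → b = 12
`b -= 13` → b = -1
`b *= 3` → b = -3
So b = -3

Answer: -3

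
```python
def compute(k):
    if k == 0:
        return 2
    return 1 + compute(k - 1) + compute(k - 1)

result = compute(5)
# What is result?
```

compute(k) = 1 + 2·compute(k-1), compute(0)=2. Closed form: (2+1)·2^5 - 1 = 95.

Answer: 95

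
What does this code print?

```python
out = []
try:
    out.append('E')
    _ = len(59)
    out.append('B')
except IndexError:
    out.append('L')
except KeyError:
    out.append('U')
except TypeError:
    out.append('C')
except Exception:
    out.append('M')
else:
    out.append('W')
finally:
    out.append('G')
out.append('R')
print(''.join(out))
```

Execution trace: 'E' (try body) → 'C' (except TypeError) → 'G' (finally) → 'R' (after the try/except). Output: ECGR

Answer: ECGR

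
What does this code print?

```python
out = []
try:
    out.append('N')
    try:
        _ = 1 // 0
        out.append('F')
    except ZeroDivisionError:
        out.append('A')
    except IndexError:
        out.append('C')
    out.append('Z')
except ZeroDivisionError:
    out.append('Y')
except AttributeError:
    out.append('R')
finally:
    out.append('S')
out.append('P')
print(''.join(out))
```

Execution trace: 'N' (try body) → 'A' (inner except ZeroDivisionError) → 'Z' (try body, no exception) → 'S' (finally) → 'P' (after the try/except). Output: NAZSP

Answer: NAZSP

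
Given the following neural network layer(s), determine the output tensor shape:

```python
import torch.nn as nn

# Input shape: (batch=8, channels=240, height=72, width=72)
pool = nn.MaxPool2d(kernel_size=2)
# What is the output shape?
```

Input: (8, 240, 72, 72) -> Output: (8, 240, 36, 36)

Answer: (8, 240, 36, 36)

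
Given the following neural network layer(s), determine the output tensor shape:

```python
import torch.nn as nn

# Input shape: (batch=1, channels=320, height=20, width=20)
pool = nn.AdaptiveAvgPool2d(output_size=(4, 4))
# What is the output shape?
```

Input: (1, 320, 20, 20) -> Output: (1, 320, 4, 4)

Answer: (1, 320, 4, 4)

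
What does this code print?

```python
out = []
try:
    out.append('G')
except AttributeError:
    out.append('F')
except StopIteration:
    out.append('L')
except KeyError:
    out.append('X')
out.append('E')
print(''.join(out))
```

Execution trace: 'G' (try body, no exception) → 'E' (after the try/except). Output: GE

Answer: GE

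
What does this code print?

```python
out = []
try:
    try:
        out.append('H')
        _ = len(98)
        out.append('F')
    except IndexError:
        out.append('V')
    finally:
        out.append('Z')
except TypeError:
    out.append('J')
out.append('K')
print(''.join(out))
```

Execution trace: 'H' (try body) → 'Z' (finally) → 'J' (outer except TypeError) → 'K' (after the try/except). Output: HZJK

Answer: HZJK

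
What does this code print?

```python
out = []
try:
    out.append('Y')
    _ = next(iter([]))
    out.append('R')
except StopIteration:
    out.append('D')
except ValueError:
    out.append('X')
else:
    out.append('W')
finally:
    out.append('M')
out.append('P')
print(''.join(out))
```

Execution trace: 'Y' (try body) → 'D' (except StopIteration) → 'M' (finally) → 'P' (after the try/except). Output: YDMP

Answer: YDMP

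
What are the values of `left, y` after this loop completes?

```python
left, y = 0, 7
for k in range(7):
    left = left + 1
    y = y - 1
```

left goes 0→7, y goes 7→0
`left, y` takes the values: (0, 7) → (1, 7) → (1, 6) → (2, 6) → (2, 5) → (3, 5) → (3, 4) → (4, 4) → (4, 3) → (5, 3) → (5, 2) → (6, 2) → (6, 1) → (7, 1) → (7, 0)

Answer: 7, 0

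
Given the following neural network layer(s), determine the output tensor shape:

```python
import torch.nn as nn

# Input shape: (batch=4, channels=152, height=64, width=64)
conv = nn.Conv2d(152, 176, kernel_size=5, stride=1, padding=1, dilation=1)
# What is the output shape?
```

Input: (4, 152, 64, 64) -> Output: (4, 176, 62, 62)

Answer: (4, 176, 62, 62)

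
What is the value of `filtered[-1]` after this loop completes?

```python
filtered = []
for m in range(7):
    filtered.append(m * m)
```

Last element of squares 0 to 6
`filtered` takes the values: [] → [0] → [0, 1] → [0, 1, 4] → [0, 1, 4, 9] → [0, 1, 4, 9, 16] → [0, 1, 4, 9, 16, 25] → [0, 1, 4, 9, 16, 25, 36]
So `filtered[-1]` = 36

Answer: 36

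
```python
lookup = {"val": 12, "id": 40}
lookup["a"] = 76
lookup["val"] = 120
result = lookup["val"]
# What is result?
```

Trace:
`lookup = {"val": 12, "id": 40}` → lookup = {'val': 12, 'id': 40}
`lookup["a"] = 76` → lookup = {'val': 12, 'id': 40, 'a': 76}
`lookup["val"] = 120` → lookup = {'val': 120, 'id': 40, 'a': 76}
`result = lookup["val"]` → result = 120
So result = 120

Answer: 120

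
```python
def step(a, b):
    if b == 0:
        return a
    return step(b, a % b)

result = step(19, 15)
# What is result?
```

step(19, 15) -> step(15, 4) -> step(4, 3) -> step(3, 1) -> step(1, 0) -> 1

Answer: 1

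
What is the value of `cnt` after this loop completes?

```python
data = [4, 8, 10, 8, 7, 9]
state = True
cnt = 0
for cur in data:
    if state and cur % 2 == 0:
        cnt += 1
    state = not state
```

Count even values at even positions
`cnt` takes the values: 0 → 1 → 2

Answer: 2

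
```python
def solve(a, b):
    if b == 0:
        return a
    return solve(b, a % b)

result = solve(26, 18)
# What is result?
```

solve(26, 18) -> solve(18, 8) -> solve(8, 2) -> solve(2, 0) -> 2

Answer: 2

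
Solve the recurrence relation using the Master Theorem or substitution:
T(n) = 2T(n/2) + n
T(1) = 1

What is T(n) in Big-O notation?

By Master Theorem: a=2, b=2, f(n)=n. Since log_2(2) = 1 and f(n) = Θ(n^1), Case 2 applies. T(n) = O(n log n).

Answer: O(n log n)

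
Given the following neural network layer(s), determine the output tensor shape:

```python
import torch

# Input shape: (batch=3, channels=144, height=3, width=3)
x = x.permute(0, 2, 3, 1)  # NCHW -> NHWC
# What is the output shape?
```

Input: (3, 144, 3, 3) -> Output: (3, 3, 3, 144)

Answer: (3, 3, 3, 144)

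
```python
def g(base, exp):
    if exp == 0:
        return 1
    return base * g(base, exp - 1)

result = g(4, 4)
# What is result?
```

g(4, 4) = 4 * 4 * 4 * 4 = 256

Answer: 256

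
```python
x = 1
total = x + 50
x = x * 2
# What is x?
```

Trace:
`x = 1` → x = 1
`total = x + 50` → total = 51
`x = x * 2` → x = 2
So x = 2

Answer: 2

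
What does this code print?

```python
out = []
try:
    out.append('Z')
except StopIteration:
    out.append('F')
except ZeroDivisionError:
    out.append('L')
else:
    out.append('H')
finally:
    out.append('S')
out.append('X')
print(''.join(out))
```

Execution trace: 'Z' (try body, no exception) → 'H' (else) → 'S' (finally) → 'X' (after the try/except). Output: ZHSX

Answer: ZHSX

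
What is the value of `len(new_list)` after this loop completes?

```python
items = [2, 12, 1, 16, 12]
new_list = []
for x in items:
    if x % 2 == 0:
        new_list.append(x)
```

Count even numbers in [2, 12, 1, 16, 12]
`new_list` takes the values: [] → [2] → [2, 12] → [2, 12, 16] → [2, 12, 16, 12]
So `len(new_list)` = 4

Answer: 4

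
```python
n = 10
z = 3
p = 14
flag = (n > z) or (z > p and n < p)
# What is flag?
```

Trace:
`n = 10` → n = 10
`z = 3` → z = 3
`p = 14` → p = 14
`flag = (n > z) or (z > p and n < p)` → flag = True
So flag = True

Answer: True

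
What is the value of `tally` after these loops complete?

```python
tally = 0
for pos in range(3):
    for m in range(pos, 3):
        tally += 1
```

Upper triangle: 3 + 2 + ... + 1
`tally` takes the values: 0 → 1 → 2 → 3 → 4 → 5 → 6

Answer: 6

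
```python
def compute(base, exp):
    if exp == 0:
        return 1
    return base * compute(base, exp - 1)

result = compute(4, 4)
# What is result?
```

compute(4, 4) = 4 * 4 * 4 * 4 = 256

Answer: 256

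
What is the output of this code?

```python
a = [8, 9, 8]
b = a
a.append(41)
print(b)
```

Key concept: basic list aliasing.
Step by step:
`a = [8, 9, 8]` → a = [8, 9, 8]
`b = a` → b = [8, 9, 8] (same object as a)
`a.append(41)` → a = [8, 9, 8, 41] (same object as b); b = [8, 9, 8, 41] (same object as a)
`print(b)` → prints [8, 9, 8, 41]

Answer: [8, 9, 8, 41]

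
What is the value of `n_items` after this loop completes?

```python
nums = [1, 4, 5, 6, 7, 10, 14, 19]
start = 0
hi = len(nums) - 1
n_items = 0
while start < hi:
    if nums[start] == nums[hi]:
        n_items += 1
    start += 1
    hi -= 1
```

Count matching pairs from ends
`n_items` takes the values: 0

Answer: 0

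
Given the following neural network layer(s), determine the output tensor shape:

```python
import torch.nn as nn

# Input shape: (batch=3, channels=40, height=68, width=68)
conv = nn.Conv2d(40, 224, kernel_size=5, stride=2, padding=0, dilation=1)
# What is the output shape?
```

Input: (3, 40, 68, 68) -> Output: (3, 224, 32, 32)

Answer: (3, 224, 32, 32)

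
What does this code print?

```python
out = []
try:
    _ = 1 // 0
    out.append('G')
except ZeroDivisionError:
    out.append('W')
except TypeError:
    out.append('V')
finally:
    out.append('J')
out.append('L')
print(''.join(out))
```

Execution trace: 'W' (except ZeroDivisionError) → 'J' (finally) → 'L' (after the try/except). Output: WJL

Answer: WJL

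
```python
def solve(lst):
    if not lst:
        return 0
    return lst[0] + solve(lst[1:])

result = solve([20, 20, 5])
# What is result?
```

20 + 20 + 5 + 0 = 45

Answer: 45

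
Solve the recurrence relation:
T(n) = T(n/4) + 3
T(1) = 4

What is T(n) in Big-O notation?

Each step divides n by 4 and adds 3. After log_4(n) steps we reach T(1)=4. So T(n) = 3·log_4(n) + 4 = O(log n).

Answer: O(log n)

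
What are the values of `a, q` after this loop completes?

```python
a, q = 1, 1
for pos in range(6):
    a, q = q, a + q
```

Fibonacci: after 6 iterations
`a, q` takes the values: (1, 1) → (1, 2) → (2, 3) → (3, 5) → (5, 8) → (8, 13) → (13, 21)

Answer: 13, 21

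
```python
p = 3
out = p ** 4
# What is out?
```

Trace:
`p = 3` → p = 3
`out = p ** 4` → out = 81
So out = 81

Answer: 81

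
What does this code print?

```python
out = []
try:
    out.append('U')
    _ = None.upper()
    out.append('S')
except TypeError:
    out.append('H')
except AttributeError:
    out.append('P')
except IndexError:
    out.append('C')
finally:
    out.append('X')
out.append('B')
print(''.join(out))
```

Execution trace: 'U' (try body) → 'P' (except AttributeError) → 'X' (finally) → 'B' (after the try/except). Output: UPXB

Answer: UPXB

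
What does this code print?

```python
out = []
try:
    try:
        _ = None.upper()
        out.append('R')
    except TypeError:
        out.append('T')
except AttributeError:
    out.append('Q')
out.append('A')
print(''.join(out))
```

Execution trace: 'Q' (outer except AttributeError) → 'A' (after the try/except). Output: QA

Answer: QA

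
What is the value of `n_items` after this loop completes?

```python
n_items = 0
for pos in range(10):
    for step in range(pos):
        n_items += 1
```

Triangle number: 0+1+2+...+9
`n_items` takes the values: 0 → 1 → 2 → 3 → 4 → 5 → 6 → 7 → 8 → 9 → 10 → 11 → 12 → 13 → 14 → 15 → 16 → 17 → 18 → 19 → 20 → 21 → 22 → 23 → 24 → 25 → 26 → 27 → 28 → 29 → … → 41 → 42 → 43 → 44 → 45

Answer: 45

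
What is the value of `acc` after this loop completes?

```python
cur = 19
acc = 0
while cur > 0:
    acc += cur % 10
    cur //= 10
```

Sum digits of 19
`acc` takes the values: 0 → 9 → 10

Answer: 10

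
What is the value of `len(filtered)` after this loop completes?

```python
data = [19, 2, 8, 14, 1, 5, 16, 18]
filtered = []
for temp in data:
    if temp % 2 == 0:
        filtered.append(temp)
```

Count even numbers in [19, 2, 8, 14, 1, 5, 16, 18]
`filtered` takes the values: [] → [2] → [2, 8] → [2, 8, 14] → [2, 8, 14, 16] → [2, 8, 14, 16, 18]
So `len(filtered)` = 5

Answer: 5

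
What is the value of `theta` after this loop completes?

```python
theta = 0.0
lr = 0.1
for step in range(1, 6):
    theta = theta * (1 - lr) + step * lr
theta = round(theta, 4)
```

Moving average with lr=0.1
`theta` takes the values: 0.0 → 0.1 → 0.29 → 0.561 → 0.9049 → 1.31441 → 1.3144

Answer: 1.3144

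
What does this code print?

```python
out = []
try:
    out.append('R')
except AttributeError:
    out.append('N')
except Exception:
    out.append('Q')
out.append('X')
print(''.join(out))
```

Execution trace: 'R' (try body, no exception) → 'X' (after the try/except). Output: RX

Answer: RX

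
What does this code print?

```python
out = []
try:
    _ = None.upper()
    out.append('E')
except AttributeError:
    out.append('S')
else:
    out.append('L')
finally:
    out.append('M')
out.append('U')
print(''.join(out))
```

Execution trace: 'S' (except AttributeError) → 'M' (finally) → 'U' (after the try/except). Output: SMU

Answer: SMU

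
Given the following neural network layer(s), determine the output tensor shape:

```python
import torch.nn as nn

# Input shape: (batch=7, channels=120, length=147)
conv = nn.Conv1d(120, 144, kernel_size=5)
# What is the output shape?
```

Input: (7, 120, 147) -> Output: (7, 144, 143)

Answer: (7, 144, 143)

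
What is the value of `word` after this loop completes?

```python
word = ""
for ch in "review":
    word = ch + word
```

Reverse 'review'
`word` takes the values: "" → "r" → "er" → "ver" → "iver" → "eiver" → "weiver"

Answer: "weiver"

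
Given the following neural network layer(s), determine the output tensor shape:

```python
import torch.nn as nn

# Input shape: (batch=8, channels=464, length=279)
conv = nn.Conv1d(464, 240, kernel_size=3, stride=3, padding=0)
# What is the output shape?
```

Input: (8, 464, 279) -> Output: (8, 240, 93)

Answer: (8, 240, 93)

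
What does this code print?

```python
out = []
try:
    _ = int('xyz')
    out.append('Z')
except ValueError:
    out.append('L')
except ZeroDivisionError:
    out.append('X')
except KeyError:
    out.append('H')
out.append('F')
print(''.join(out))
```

Execution trace: 'L' (except ValueError) → 'F' (after the try/except). Output: LF

Answer: LF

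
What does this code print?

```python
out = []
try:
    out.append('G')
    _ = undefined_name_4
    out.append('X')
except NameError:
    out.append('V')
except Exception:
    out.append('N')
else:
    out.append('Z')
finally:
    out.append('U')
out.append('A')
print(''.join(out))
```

Execution trace: 'G' (try body) → 'V' (except NameError) → 'U' (finally) → 'A' (after the try/except). Output: GVUA

Answer: GVUA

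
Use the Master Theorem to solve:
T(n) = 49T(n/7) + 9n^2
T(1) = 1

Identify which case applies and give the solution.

a=49, b=7, f(n)=9n^2. log_7(49) = 2. Since c=2 = 2, Case 2 applies: T(n) = Θ(n^log_b(a) · log n) = O(n^2 log n).

Answer: O(n^2 log n) - Case 2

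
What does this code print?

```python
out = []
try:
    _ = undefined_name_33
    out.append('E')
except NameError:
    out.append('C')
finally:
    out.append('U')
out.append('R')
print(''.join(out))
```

Execution trace: 'C' (except NameError) → 'U' (finally) → 'R' (after the try/except). Output: CUR

Answer: CUR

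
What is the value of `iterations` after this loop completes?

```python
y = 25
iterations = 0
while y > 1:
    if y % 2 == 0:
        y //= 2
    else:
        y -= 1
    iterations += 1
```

Steps to reduce 25 to 1
`iterations` takes the values: 0 → 1 → 2 → 3 → 4 → 5 → 6

Answer: 6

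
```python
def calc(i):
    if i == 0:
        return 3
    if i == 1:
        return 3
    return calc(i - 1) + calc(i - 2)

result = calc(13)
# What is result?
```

Build up from base cases: calc(0)=3, calc(1)=3, calc(2)=6, calc(3)=9, calc(4)=15, calc(5)=24, calc(6)=39, ..., calc(13)=1131

Answer: 1131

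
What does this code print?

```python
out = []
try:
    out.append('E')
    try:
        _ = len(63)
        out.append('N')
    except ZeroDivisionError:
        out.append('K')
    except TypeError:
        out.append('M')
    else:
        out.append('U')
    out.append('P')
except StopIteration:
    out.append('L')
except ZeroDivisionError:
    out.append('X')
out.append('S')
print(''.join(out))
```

Execution trace: 'E' (try body) → 'M' (inner except TypeError) → 'P' (try body, no exception) → 'S' (after the try/except). Output: EMPS

Answer: EMPS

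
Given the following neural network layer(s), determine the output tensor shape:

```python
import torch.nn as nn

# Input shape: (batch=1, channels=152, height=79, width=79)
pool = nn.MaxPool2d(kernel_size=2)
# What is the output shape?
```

Input: (1, 152, 79, 79) -> Output: (1, 152, 39, 39)

Answer: (1, 152, 39, 39)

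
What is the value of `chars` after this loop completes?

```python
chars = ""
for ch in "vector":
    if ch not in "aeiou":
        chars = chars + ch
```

Remove vowels from 'vector'
`chars` takes the values: "" → "v" → "vc" → "vct" → "vctr"

Answer: "vctr"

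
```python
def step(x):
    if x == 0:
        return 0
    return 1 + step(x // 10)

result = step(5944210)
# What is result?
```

Count of digits of 5944210: 7

Answer: 7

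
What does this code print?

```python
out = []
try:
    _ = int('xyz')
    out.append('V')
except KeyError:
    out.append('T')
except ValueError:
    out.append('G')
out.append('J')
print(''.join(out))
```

Execution trace: 'G' (except ValueError) → 'J' (after the try/except). Output: GJ

Answer: GJ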